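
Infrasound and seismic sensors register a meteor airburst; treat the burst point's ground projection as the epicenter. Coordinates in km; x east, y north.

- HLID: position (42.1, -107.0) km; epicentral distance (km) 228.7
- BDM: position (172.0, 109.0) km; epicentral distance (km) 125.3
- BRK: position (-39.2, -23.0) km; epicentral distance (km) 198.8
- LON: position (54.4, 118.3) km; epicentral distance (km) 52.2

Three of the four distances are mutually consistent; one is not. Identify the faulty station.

Solve using three stations at a time. Using HLID, BRK, LON (subtract circle equations pairwise → linear system) gives (x, y) ≈ (106.2, 112.5).
Distances from that point to each station vs reported:
  HLID: calculated 228.7 vs reported 228.7 → residual 0.0 km
  BDM: calculated 65.8 vs reported 125.3 → residual 59.5 km
  BRK: calculated 198.8 vs reported 198.8 → residual 0.0 km
  LON: calculated 52.2 vs reported 52.2 → residual 0.0 km
HLID, BRK, LON are mutually consistent (residuals ≈ 0); BDM is off by 59.5 km.

BDM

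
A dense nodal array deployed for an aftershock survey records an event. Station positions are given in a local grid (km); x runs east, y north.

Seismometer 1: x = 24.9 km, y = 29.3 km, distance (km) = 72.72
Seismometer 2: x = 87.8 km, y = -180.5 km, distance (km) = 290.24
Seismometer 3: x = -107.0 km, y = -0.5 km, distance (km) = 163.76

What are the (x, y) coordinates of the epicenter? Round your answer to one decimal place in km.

Circle about each station: (x − 24.9)² + (y − 29.3)² = 72.72²; (x − 87.8)² + (y + 180.5)² = 290.24²; (x + 107.0)² + (y + 0.5)² = 163.76².
Subtracting the Seismometer 1 equation from the Seismometer 2 and Seismometer 3 equations removes the quadratic terms:
125.8 x − 419.6 y = -40140.47
-263.8 x − 59.6 y = -11558.39
Solving the 2×2 system: x ≈ 20.8, y ≈ 101.9 km.

(20.8, 101.9)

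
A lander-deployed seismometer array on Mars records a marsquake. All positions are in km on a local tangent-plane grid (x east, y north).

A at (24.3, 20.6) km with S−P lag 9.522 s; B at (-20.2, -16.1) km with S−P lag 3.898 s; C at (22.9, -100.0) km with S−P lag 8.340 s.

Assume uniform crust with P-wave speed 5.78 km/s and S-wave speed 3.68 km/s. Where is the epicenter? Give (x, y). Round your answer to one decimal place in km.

x ≈ -43.6 km, y ≈ -47.9 km

Distance from S−P lag: d = Δt · v_P v_S / (v_P − v_S) = Δt · (5.78·3.68)/(5.78−3.68) ≈ 10.1288·Δt.
So d_A = 96.45, d_B = 39.48, d_C = 84.47 km.
Circle about each station: (x − 24.3)² + (y − 20.6)² = 96.45²; (x + 20.2)² + (y + 16.1)² = 39.48²; (x − 22.9)² + (y + 100.0)² = 84.47².
Subtracting the A equation from the B and C equations removes the quadratic terms:
-89.0 x − 73.4 y = 7396.33
-2.8 x − 241.2 y = 11676.98
Solving the 2×2 system: x ≈ -43.6, y ≈ -47.9 km.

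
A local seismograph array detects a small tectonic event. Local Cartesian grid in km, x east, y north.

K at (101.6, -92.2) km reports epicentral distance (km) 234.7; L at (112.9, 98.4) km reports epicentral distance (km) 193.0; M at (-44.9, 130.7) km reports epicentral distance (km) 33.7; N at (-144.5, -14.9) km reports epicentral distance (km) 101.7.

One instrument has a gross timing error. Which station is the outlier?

Solve using three stations at a time. Using K, L, N (subtract circle equations pairwise → linear system) gives (x, y) ≈ (-76.4, 60.8).
Distances from that point to each station vs reported:
  K: calculated 234.7 vs reported 234.7 → residual 0.0 km
  L: calculated 193.0 vs reported 193.0 → residual 0.0 km
  M: calculated 76.7 vs reported 33.7 → residual 43.0 km
  N: calculated 101.8 vs reported 101.7 → residual 0.1 km
K, L, N are mutually consistent (residuals ≈ 0); M is off by 43.0 km.

M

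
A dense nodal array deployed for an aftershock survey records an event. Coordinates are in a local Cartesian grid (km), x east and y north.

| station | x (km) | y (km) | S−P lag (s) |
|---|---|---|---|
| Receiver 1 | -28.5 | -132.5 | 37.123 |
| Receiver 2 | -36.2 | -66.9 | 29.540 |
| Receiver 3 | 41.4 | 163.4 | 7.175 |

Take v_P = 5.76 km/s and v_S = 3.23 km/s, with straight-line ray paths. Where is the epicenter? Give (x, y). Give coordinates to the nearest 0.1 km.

72.8 km east, 121.0 km north

Distance from S−P lag: d = Δt · v_P v_S / (v_P − v_S) = Δt · (5.76·3.23)/(5.76−3.23) ≈ 7.3537·Δt.
So d_Receiver 1 = 272.99, d_Receiver 2 = 217.23, d_Receiver 3 = 52.76 km.
Circle about each station: (x + 28.5)² + (y + 132.5)² = 272.99²; (x + 36.2)² + (y + 66.9)² = 217.23²; (x − 41.4)² + (y − 163.4)² = 52.76².
Subtracting the Receiver 1 equation from the Receiver 2 and Receiver 3 equations removes the quadratic terms:
-15.4 x + 131.2 y = 14752.22
139.8 x + 591.8 y = 81784.94
Solving the 2×2 system: x ≈ 72.8, y ≈ 121.0 km.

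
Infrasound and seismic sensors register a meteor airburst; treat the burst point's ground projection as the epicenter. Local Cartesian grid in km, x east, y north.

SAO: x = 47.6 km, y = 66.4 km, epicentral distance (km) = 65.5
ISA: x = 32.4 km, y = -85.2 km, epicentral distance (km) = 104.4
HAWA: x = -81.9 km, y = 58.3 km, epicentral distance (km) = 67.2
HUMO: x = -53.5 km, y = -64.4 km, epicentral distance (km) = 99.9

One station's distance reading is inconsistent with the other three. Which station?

HAWA

Solve using three stations at a time. Using SAO, ISA, HUMO (subtract circle equations pairwise → linear system) gives (x, y) ≈ (6.0, 15.8).
Distances from that point to each station vs reported:
  SAO: calculated 65.5 vs reported 65.5 → residual 0.0 km
  ISA: calculated 104.4 vs reported 104.4 → residual 0.0 km
  HAWA: calculated 97.7 vs reported 67.2 → residual 30.5 km
  HUMO: calculated 99.9 vs reported 99.9 → residual 0.0 km
SAO, ISA, HUMO are mutually consistent (residuals ≈ 0); HAWA is off by 30.5 km.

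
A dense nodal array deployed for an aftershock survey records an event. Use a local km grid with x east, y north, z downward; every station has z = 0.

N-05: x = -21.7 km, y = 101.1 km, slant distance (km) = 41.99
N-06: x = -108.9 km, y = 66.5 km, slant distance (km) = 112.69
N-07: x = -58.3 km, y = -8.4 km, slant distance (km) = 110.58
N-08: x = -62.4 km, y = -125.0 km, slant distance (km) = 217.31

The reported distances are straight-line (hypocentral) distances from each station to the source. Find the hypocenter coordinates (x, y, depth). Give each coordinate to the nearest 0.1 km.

x ≈ -1.6 km, y ≈ 81.3 km, depth ≈ 31.1 km

Each station gives a sphere (x−x_i)² + (y−y_i)² + z² = d_i² (stations at z=0).
Subtracting the N-05 sphere from N-06 and N-07: z² cancels, leaving linear equations in x and y:
-174.4 x − 69.2 y = -5346.52
-73.2 x − 219.0 y = -17687.43
Solving: x ≈ -1.602, y ≈ 81.300 km (keep extra digits for the depth step; rounded: -1.6, 81.3).
Then from the N-05 sphere: z² = 41.99² − (x + 21.7)² − (y − 101.1)² with x = -1.602, y = 81.300, so z ≈ 31.100 ≈ 31.1 km.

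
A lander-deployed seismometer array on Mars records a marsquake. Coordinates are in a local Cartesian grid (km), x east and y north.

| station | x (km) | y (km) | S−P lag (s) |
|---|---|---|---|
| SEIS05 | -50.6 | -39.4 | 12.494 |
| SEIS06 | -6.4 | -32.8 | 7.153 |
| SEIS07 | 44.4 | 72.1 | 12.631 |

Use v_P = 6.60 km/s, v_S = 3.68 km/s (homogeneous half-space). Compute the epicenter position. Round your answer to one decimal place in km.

53.1 km east, -32.6 km north

Distance from S−P lag: d = Δt · v_P v_S / (v_P − v_S) = Δt · (6.60·3.68)/(6.60−3.68) ≈ 8.3178·Δt.
So d_SEIS05 = 103.92, d_SEIS06 = 59.50, d_SEIS07 = 105.06 km.
Circle about each station: (x + 50.6)² + (y + 39.4)² = 103.92²; (x + 6.4)² + (y + 32.8)² = 59.50²; (x − 44.4)² + (y − 72.1)² = 105.06².
Subtracting the SEIS05 equation from the SEIS06 and SEIS07 equations removes the quadratic terms:
88.4 x + 13.2 y = 4263.20
190.0 x + 223.0 y = 2818.81
Solving the 2×2 system: x ≈ 53.1, y ≈ -32.6 km.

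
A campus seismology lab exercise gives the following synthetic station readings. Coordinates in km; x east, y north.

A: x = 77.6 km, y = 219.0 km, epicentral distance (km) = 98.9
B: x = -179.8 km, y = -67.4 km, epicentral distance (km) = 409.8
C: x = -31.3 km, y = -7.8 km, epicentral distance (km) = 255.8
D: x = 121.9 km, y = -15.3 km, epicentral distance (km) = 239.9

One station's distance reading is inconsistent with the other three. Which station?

D

Solve using three stations at a time. Using A, B, C (subtract circle equations pairwise → linear system) gives (x, y) ≈ (159.1, 163.0).
Distances from that point to each station vs reported:
  A: calculated 98.8 vs reported 98.9 → residual 0.1 km
  B: calculated 409.8 vs reported 409.8 → residual 0.0 km
  C: calculated 255.8 vs reported 255.8 → residual 0.0 km
  D: calculated 182.2 vs reported 239.9 → residual 57.7 km
A, B, C are mutually consistent (residuals ≈ 0); D is off by 57.7 km.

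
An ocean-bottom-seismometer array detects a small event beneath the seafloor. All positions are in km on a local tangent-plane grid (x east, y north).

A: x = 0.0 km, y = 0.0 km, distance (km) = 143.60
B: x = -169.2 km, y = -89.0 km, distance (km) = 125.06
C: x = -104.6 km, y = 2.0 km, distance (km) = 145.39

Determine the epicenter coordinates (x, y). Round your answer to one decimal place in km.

-52.4 km east, -133.7 km north

Circle about each station: x² + y² = 143.60²; (x + 169.2)² + (y + 89.0)² = 125.06²; (x + 104.6)² + (y − 2.0)² = 145.39².
Subtracting pairs of circle equations eliminates x²+y² and gives linear equations (the radical axes):
-338.4 x − 178.0 y = 41530.60
-209.2 x + 4.0 y = 10427.87
Solving the 2×2 system: x ≈ -52.4, y ≈ -133.7 km.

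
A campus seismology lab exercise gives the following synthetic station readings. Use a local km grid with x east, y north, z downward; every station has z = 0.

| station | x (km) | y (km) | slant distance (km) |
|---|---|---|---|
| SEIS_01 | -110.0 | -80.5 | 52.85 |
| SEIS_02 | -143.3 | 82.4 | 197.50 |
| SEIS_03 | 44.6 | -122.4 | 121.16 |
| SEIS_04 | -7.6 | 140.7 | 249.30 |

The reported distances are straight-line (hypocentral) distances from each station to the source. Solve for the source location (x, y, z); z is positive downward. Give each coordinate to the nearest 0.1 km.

Each station gives a sphere (x−x_i)² + (y−y_i)² + z² = d_i² (stations at z=0).
Subtracting the SEIS_01 sphere from SEIS_02 and SEIS_03: z² cancels, leaving linear equations in x and y:
-66.6 x + 325.8 y = -27468.73
309.2 x − 83.8 y = -13495.95
Solving: x ≈ -70.399, y ≈ -98.702 km (keep extra digits for the depth step; rounded: -70.4, -98.7).
Then from the SEIS_01 sphere: z² = 52.85² − (x + 110.0)² − (y + 80.5)² with x = -70.399, y = -98.702, so z ≈ 29.893 ≈ 29.9 km.
Check against SEIS_04 (with the unrounded solution): distance 249.30 ≈ 249.30 km. ✓

(-70.4, -98.7, 29.9)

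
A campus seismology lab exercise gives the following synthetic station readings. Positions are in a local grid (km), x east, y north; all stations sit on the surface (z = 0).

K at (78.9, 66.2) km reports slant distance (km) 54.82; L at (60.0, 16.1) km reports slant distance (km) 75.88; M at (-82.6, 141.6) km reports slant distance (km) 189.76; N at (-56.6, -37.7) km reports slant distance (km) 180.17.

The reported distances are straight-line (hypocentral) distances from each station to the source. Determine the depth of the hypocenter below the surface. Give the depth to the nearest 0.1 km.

Each station gives a sphere (x−x_i)² + (y−y_i)² + z² = d_i² (stations at z=0).
Subtracting the K sphere from L and M: z² cancels, leaving linear equations in x and y:
-37.8 x − 100.2 y = -9500.98
-323.0 x + 150.8 y = -16737.96
Solving: x ≈ 81.700, y ≈ 63.999 km (keep extra digits for the depth step; rounded: 81.7, 64.0).
Then from the K sphere: z² = 54.82² − (x − 78.9)² − (y − 66.2)² with x = 81.700, y = 63.999, so z ≈ 54.704 ≈ 54.7 km.

z ≈ 54.7 km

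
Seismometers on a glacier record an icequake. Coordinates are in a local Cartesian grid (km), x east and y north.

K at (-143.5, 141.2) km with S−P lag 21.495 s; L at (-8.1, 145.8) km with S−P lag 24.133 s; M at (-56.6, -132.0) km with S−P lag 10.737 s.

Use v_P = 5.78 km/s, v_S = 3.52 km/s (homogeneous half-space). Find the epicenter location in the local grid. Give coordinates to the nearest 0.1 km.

-105.3 km east, -48.5 km north

Distance from S−P lag: d = Δt · v_P v_S / (v_P − v_S) = Δt · (5.78·3.52)/(5.78−3.52) ≈ 9.0025·Δt.
So d_K = 193.51, d_L = 217.26, d_M = 96.66 km.
Circle about each station: (x + 143.5)² + (y − 141.2)² = 193.51²; (x + 8.1)² + (y − 145.8)² = 217.26²; (x + 56.6)² + (y + 132.0)² = 96.66².
Subtracting the K equation from the L and M equations removes the quadratic terms:
270.8 x + 9.2 y = -28962.23
173.8 x − 546.4 y = 8200.83
Solving the 2×2 system: x ≈ -105.3, y ≈ -48.5 km.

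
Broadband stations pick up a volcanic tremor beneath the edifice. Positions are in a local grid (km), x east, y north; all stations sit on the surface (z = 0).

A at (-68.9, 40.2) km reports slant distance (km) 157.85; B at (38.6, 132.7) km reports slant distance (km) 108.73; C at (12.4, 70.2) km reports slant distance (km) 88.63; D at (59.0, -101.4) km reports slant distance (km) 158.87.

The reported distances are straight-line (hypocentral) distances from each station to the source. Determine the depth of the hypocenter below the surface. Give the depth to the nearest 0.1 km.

Each station gives a sphere (x−x_i)² + (y−y_i)² + z² = d_i² (stations at z=0).
Subtracting the A sphere from B and C: z² cancels, leaving linear equations in x and y:
215.0 x + 185.0 y = 25830.41
162.6 x + 60.0 y = 15779.90
Solving: x ≈ 79.708, y ≈ 46.991 km (keep extra digits for the depth step; rounded: 79.7, 47.0).
Then from the A sphere: z² = 157.85² − (x + 68.9)² − (y − 40.2)² with x = 79.708, y = 46.991, so z ≈ 52.784 ≈ 52.8 km.

depth ≈ 52.8 km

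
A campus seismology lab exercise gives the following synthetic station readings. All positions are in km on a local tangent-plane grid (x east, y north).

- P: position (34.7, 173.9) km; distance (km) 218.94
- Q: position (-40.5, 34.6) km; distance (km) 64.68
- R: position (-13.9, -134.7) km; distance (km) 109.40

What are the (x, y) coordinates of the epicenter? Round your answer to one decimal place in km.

Circle about each station: (x − 34.7)² + (y − 173.9)² = 218.94²; (x + 40.5)² + (y − 34.6)² = 64.68²; (x + 13.9)² + (y + 134.7)² = 109.40².
Subtracting pairs of circle equations eliminates x²+y² and gives linear equations (the radical axes):
-150.4 x − 278.6 y = 15143.33
-97.2 x − 617.2 y = 22858.36
Solving the 2×2 system: x ≈ -45.3, y ≈ -29.9 km.
Check against P (with the unrounded x, y): √((x − 34.7)²+(y − 173.9)²) = 218.94 ≈ 218.94 km. ✓

-45.3 km east, -29.9 km north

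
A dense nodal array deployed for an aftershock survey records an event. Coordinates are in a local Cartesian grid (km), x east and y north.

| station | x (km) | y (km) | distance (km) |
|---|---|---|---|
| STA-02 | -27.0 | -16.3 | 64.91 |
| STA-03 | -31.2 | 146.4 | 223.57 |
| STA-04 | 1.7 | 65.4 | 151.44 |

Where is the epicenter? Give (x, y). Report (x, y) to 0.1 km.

x ≈ -52.0 km, y ≈ -76.2 km

Circle about each station: (x + 27.0)² + (y + 16.3)² = 64.91²; (x + 31.2)² + (y − 146.4)² = 223.57²; (x − 1.7)² + (y − 65.4)² = 151.44².
Subtracting pairs of circle equations eliminates x²+y² and gives linear equations (the radical axes):
-8.4 x + 325.4 y = -24358.53
57.4 x + 163.4 y = -15435.41
Solving the 2×2 system: x ≈ -52.0, y ≈ -76.2 km.
Check against STA-02 (with the unrounded x, y): √((x + 27.0)²+(y + 16.3)²) = 64.90 ≈ 64.91 km. ✓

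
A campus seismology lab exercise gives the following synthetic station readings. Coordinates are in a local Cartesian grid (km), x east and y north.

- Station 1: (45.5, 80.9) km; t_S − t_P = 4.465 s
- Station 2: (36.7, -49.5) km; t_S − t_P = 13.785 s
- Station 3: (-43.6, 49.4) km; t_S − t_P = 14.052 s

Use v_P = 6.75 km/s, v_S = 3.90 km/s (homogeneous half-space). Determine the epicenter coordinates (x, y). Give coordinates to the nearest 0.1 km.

Distance from S−P lag: d = Δt · v_P v_S / (v_P − v_S) = Δt · (6.75·3.90)/(6.75−3.90) ≈ 9.2368·Δt.
So d_Station 1 = 41.24, d_Station 2 = 127.33, d_Station 3 = 129.80 km.
Circle about each station: (x − 45.5)² + (y − 80.9)² = 41.24²; (x − 36.7)² + (y + 49.5)² = 127.33²; (x + 43.6)² + (y − 49.4)² = 129.80².
Subtracting the Station 1 equation from the Station 2 and Station 3 equations removes the quadratic terms:
-17.6 x − 260.8 y = -19330.11
-178.2 x − 63.0 y = -19421.04
Solving the 2×2 system: x ≈ 84.8, y ≈ 68.4 km.

(84.8, 68.4)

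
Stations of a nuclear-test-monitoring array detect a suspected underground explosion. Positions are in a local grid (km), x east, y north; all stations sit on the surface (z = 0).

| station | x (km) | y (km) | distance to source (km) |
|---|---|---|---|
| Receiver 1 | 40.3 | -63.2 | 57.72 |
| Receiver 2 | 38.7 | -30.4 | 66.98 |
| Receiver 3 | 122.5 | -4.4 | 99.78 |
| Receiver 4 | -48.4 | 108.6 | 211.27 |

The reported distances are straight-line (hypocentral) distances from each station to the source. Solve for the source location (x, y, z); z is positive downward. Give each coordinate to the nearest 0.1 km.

x ≈ 62.2 km, y ≈ -63.3 km, depth ≈ 53.4 km

Each station gives a sphere (x−x_i)² + (y−y_i)² + z² = d_i² (stations at z=0).
Subtracting the Receiver 1 sphere from Receiver 2 and Receiver 3: z² cancels, leaving linear equations in x and y:
-3.2 x + 65.6 y = -4351.20
164.4 x + 117.6 y = 2782.83
Solving: x ≈ 62.204, y ≈ -63.295 km (keep extra digits for the depth step; rounded: 62.2, -63.3).
Then from the Receiver 1 sphere: z² = 57.72² − (x − 40.3)² − (y + 63.2)² with x = 62.204, y = -63.295, so z ≈ 53.402 ≈ 53.4 km.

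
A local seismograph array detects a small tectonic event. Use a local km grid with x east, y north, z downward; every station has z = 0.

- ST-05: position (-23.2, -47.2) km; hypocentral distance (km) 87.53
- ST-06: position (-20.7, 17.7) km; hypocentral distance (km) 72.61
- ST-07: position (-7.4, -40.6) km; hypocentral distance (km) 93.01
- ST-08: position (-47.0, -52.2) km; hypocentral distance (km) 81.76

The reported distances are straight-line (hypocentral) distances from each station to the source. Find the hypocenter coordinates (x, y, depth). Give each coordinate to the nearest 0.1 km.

(-67.2, 5.4, 54.4)

Each station gives a sphere (x−x_i)² + (y−y_i)² + z² = d_i² (stations at z=0).
Subtracting the ST-05 sphere from ST-06 and ST-07: z² cancels, leaving linear equations in x and y:
5.0 x + 129.8 y = 364.99
31.6 x + 13.2 y = -2052.32
Solving: x ≈ -67.203, y ≈ 5.401 km (keep extra digits for the depth step; rounded: -67.2, 5.4).
Then from the ST-05 sphere: z² = 87.53² − (x + 23.2)² − (y + 47.2)² with x = -67.203, y = 5.401, so z ≈ 54.391 ≈ 54.4 km.
Check against ST-08 (with the unrounded solution): distance 81.76 ≈ 81.76 km. ✓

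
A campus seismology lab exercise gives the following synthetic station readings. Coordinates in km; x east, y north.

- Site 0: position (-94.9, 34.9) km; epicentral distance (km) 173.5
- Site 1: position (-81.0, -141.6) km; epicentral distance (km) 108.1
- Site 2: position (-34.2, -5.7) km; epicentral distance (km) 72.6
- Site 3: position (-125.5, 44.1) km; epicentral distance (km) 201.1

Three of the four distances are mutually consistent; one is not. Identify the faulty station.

Solve using three stations at a time. Using Site 0, Site 1, Site 3 (subtract circle equations pairwise → linear system) gives (x, y) ≈ (17.6, -97.2).
Distances from that point to each station vs reported:
  Site 0: calculated 173.5 vs reported 173.5 → residual 0.0 km
  Site 1: calculated 108.2 vs reported 108.1 → residual 0.1 km
  Site 2: calculated 105.2 vs reported 72.6 → residual 32.6 km
  Site 3: calculated 201.1 vs reported 201.1 → residual 0.0 km
Site 0, Site 1, Site 3 are mutually consistent (residuals ≈ 0); Site 2 is off by 32.6 km.

Site 2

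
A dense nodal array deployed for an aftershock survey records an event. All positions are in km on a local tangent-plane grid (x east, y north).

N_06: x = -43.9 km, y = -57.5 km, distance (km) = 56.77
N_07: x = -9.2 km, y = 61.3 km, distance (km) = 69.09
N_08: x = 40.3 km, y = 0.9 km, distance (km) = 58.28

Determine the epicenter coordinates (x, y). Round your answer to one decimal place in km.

Circle about each station: (x + 43.9)² + (y + 57.5)² = 56.77²; (x + 9.2)² + (y − 61.3)² = 69.09²; (x − 40.3)² + (y − 0.9)² = 58.28².
Subtracting the N_06 equation from the N_07 and N_08 equations removes the quadratic terms:
69.4 x + 237.6 y = -2941.73
168.4 x + 116.8 y = -3782.29
Solving the 2×2 system: x ≈ -17.4, y ≈ -7.3 km.
Check against N_06 (with the unrounded x, y): √((x + 43.9)²+(y + 57.5)²) = 56.77 ≈ 56.77 km. ✓

x ≈ -17.4 km, y ≈ -7.3 km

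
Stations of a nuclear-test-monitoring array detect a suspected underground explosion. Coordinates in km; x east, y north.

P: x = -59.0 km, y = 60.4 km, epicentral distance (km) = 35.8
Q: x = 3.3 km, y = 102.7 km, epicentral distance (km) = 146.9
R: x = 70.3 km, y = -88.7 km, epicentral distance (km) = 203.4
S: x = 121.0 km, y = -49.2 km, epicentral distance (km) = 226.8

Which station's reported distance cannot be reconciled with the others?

Q

Solve using three stations at a time. Using P, R, S (subtract circle equations pairwise → linear system) gives (x, y) ≈ (-87.9, 39.2).
Distances from that point to each station vs reported:
  P: calculated 35.8 vs reported 35.8 → residual 0.0 km
  Q: calculated 111.1 vs reported 146.9 → residual 35.8 km
  R: calculated 203.4 vs reported 203.4 → residual 0.0 km
  S: calculated 226.8 vs reported 226.8 → residual 0.0 km
P, R, S are mutually consistent (residuals ≈ 0); Q is off by 35.8 km.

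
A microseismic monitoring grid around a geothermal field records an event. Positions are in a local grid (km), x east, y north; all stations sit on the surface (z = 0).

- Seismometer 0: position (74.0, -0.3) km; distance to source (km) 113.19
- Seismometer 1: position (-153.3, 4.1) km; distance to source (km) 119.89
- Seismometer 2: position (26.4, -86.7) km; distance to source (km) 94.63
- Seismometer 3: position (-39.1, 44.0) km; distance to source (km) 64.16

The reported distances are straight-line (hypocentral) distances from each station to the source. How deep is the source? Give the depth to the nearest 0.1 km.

Each station gives a sphere (x−x_i)² + (y−y_i)² + z² = d_i² (stations at z=0).
Subtracting the Seismometer 0 sphere from Seismometer 1 and Seismometer 2: z² cancels, leaving linear equations in x and y:
-454.6 x + 8.8 y = 16479.97
-95.2 x − 172.8 y = 6594.90
Solving: x ≈ -36.600, y ≈ -18.001 km (keep extra digits for the depth step; rounded: -36.6, -18.0).
Then from the Seismometer 0 sphere: z² = 113.19² − (x − 74.0)² − (y + 0.3)² with x = -36.600, y = -18.001, so z ≈ 16.318 ≈ 16.3 km.

16.3 km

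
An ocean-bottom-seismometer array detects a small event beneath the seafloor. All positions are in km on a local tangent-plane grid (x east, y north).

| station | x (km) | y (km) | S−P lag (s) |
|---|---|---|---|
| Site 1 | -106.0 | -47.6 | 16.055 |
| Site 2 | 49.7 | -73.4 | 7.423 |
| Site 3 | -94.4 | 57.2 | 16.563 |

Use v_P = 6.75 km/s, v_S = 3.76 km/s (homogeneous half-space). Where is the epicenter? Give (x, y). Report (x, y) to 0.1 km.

Distance from S−P lag: d = Δt · v_P v_S / (v_P − v_S) = Δt · (6.75·3.76)/(6.75−3.76) ≈ 8.4883·Δt.
So d_Site 1 = 136.28, d_Site 2 = 63.01, d_Site 3 = 140.59 km.
Circle about each station: (x + 106.0)² + (y + 47.6)² = 136.28²; (x − 49.7)² + (y + 73.4)² = 63.01²; (x + 94.4)² + (y − 57.2)² = 140.59².
Subtracting pairs of circle equations eliminates x²+y² and gives linear equations (the radical axes):
311.4 x − 51.6 y = 8957.87
23.2 x + 209.6 y = -2511.87
Solving the 2×2 system: x ≈ 26.3, y ≈ -14.9 km.
Check against Site 1 (with the unrounded x, y): √((x + 106.0)²+(y + 47.6)²) = 136.28 ≈ 136.28 km. ✓

26.3 km east, -14.9 km north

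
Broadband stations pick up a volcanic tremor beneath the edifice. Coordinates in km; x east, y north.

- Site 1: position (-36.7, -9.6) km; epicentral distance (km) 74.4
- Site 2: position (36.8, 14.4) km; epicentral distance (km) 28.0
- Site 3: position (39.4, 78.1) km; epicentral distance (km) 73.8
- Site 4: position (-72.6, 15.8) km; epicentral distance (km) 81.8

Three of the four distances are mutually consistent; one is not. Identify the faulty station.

Solve using three stations at a time. Using Site 2, Site 3, Site 4 (subtract circle equations pairwise → linear system) gives (x, y) ≈ (9.0, 10.8).
Distances from that point to each station vs reported:
  Site 1: calculated 50.1 vs reported 74.4 → residual 24.3 km
  Site 2: calculated 28.0 vs reported 28.0 → residual 0.0 km
  Site 3: calculated 73.8 vs reported 73.8 → residual 0.0 km
  Site 4: calculated 81.8 vs reported 81.8 → residual 0.0 km
Site 2, Site 3, Site 4 are mutually consistent (residuals ≈ 0); Site 1 is off by 24.3 km.

Site 1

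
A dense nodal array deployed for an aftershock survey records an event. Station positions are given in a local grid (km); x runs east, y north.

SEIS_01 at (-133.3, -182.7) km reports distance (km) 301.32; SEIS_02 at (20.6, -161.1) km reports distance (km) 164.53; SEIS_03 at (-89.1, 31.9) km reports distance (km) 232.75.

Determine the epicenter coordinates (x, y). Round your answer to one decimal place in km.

Circle about each station: (x + 133.3)² + (y + 182.7)² = 301.32²; (x − 20.6)² + (y + 161.1)² = 164.53²; (x + 89.1)² + (y − 31.9)² = 232.75².
Subtracting the SEIS_01 equation from the SEIS_02 and SEIS_03 equations removes the quadratic terms:
307.8 x + 43.2 y = 38953.01
88.4 x + 429.2 y = -5570.58
Solving the 2×2 system: x ≈ 132.2, y ≈ -40.2 km.

132.2 km east, -40.2 km north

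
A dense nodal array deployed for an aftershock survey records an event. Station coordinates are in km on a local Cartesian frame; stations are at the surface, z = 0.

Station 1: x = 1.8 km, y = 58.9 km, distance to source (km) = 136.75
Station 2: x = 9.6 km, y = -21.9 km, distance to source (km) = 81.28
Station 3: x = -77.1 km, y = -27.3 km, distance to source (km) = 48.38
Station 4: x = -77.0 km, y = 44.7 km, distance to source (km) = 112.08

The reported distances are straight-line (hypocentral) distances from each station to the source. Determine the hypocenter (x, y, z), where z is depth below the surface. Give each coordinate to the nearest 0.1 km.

Each station gives a sphere (x−x_i)² + (y−y_i)² + z² = d_i² (stations at z=0).
Subtracting the Station 1 sphere from Station 2 and Station 3: z² cancels, leaving linear equations in x and y:
15.6 x − 161.6 y = 9193.44
-157.8 x − 172.4 y = 19577.19
Solving: x ≈ -56.003, y ≈ -62.296 km (keep extra digits for the depth step; rounded: -56.0, -62.3).
Then from the Station 1 sphere: z² = 136.75² − (x − 1.8)² − (y − 58.9)² with x = -56.003, y = -62.296, so z ≈ 25.902 ≈ 25.9 km.

x ≈ -56.0 km, y ≈ -62.3 km, depth ≈ 25.9 km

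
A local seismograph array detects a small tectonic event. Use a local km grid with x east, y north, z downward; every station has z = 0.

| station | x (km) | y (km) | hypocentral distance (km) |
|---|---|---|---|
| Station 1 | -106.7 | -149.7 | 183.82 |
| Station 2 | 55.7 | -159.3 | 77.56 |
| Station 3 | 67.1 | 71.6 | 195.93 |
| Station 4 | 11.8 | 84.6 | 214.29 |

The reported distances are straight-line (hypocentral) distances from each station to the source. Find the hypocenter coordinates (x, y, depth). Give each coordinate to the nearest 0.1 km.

Each station gives a sphere (x−x_i)² + (y−y_i)² + z² = d_i² (stations at z=0).
Subtracting the Station 1 sphere from Station 2 and Station 3: z² cancels, leaving linear equations in x and y:
324.8 x − 19.2 y = 22458.24
347.6 x + 442.6 y = -28764.78
Solving: x ≈ 62.406, y ≈ -114.001 km (keep extra digits for the depth step; rounded: 62.4, -114.0).
Then from the Station 1 sphere: z² = 183.82² − (x + 106.7)² − (y + 149.7)² with x = 62.406, y = -114.001, so z ≈ 62.598 ≈ 62.6 km.
Check against Station 4 (with the unrounded solution): distance 214.29 ≈ 214.29 km. ✓

(62.4, -114.0, 62.6)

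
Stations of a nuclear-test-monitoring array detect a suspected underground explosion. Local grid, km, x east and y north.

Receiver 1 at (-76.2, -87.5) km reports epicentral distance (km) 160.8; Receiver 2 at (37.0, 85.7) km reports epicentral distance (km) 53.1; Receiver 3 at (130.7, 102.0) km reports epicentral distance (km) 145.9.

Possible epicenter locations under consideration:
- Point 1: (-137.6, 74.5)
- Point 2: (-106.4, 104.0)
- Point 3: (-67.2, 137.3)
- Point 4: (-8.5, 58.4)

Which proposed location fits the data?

Point 4

For each candidate, compare |candidate − station| to the reported distance:
Point 1: residuals Receiver 1 12.4, Receiver 2 121.9, Receiver 3 123.8 → max 123.8 km
Point 2: residuals Receiver 1 33.1, Receiver 2 91.5, Receiver 3 91.2 → max 91.5 km
Point 3: residuals Receiver 1 64.2, Receiver 2 63.2, Receiver 3 55.1 → max 64.2 km
Point 4: residuals Receiver 1 0.0, Receiver 2 0.0, Receiver 3 0.0 → max 0.0 km
Only Point 4 has all residuals ≈ 0.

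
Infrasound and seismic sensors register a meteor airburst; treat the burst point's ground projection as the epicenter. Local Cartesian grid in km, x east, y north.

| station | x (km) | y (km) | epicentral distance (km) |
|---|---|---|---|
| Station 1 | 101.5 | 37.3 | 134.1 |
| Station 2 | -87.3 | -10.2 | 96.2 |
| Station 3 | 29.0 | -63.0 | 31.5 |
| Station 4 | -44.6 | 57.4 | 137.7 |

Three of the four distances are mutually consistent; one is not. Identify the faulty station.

Station 4

Solve using three stations at a time. Using Station 1, Station 2, Station 3 (subtract circle equations pairwise → linear system) gives (x, y) ≈ (0.1, -50.4).
Distances from that point to each station vs reported:
  Station 1: calculated 134.1 vs reported 134.1 → residual 0.0 km
  Station 2: calculated 96.2 vs reported 96.2 → residual 0.0 km
  Station 3: calculated 31.5 vs reported 31.5 → residual 0.0 km
  Station 4: calculated 116.7 vs reported 137.7 → residual 21.0 km
Station 1, Station 2, Station 3 are mutually consistent (residuals ≈ 0); Station 4 is off by 21.0 km.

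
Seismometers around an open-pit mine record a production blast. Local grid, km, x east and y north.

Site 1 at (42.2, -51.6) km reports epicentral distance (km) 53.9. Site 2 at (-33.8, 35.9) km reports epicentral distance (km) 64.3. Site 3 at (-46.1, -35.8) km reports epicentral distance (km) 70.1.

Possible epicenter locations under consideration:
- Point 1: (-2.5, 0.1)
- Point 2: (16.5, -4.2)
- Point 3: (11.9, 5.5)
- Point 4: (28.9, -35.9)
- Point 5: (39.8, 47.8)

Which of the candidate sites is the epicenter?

For each candidate, compare |candidate − station| to the reported distance:
Point 1: residuals Site 1 14.4, Site 2 16.7, Site 3 13.6 → max 16.7 km
Point 2: residuals Site 1 0.0, Site 2 0.0, Site 3 0.0 → max 0.0 km
Point 3: residuals Site 1 10.7, Site 2 9.4, Site 3 1.1 → max 10.7 km
Point 4: residuals Site 1 33.3, Site 2 31.0, Site 3 4.9 → max 33.3 km
Point 5: residuals Site 1 45.5, Site 2 10.3, Site 3 49.8 → max 49.8 km
Only Point 2 has all residuals ≈ 0.

Point 2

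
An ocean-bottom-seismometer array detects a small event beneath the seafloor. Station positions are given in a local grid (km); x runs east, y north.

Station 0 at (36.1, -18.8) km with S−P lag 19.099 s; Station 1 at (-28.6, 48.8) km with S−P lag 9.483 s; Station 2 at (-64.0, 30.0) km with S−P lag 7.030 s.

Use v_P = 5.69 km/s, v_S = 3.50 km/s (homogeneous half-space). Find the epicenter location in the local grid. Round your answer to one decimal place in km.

Distance from S−P lag: d = Δt · v_P v_S / (v_P − v_S) = Δt · (5.69·3.50)/(5.69−3.50) ≈ 9.0936·Δt.
So d_Station 0 = 173.68, d_Station 1 = 86.23, d_Station 2 = 63.93 km.
Circle about each station: (x − 36.1)² + (y + 18.8)² = 173.68²; (x + 28.6)² + (y − 48.8)² = 86.23²; (x + 64.0)² + (y − 30.0)² = 63.93².
Subtracting the Station 0 equation from the Station 1 and Station 2 equations removes the quadratic terms:
-129.4 x + 135.2 y = 24271.88
-200.2 x + 97.6 y = 29417.05
Solving the 2×2 system: x ≈ -111.4, y ≈ 72.9 km.

x ≈ -111.4 km, y ≈ 72.9 km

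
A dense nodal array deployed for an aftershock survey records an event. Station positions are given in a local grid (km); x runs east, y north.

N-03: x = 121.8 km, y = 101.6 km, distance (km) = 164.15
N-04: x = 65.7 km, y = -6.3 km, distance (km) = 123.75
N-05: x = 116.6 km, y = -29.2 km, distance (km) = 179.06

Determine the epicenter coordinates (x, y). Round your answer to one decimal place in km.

Circle about each station: (x − 121.8)² + (y − 101.6)² = 164.15²; (x − 65.7)² + (y + 6.3)² = 123.75²; (x − 116.6)² + (y + 29.2)² = 179.06².
Subtracting the N-03 equation from the N-04 and N-05 equations removes the quadratic terms:
-112.2 x − 215.8 y = -9170.46
-10.4 x − 261.6 y = -15826.86
Solving the 2×2 system: x ≈ -37.5, y ≈ 62.0 km.

(-37.5, 62.0)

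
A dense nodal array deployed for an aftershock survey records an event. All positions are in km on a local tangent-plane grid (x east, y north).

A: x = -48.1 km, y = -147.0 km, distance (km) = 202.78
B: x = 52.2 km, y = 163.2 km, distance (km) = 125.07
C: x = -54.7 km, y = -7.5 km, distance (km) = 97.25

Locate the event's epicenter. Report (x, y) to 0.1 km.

30.1 km east, 40.1 km north

Circle about each station: (x + 48.1)² + (y + 147.0)² = 202.78²; (x − 52.2)² + (y − 163.2)² = 125.07²; (x + 54.7)² + (y + 7.5)² = 97.25².
Subtracting the A equation from the B and C equations removes the quadratic terms:
200.6 x + 620.4 y = 30913.69
-13.2 x + 279.0 y = 10787.90
Solving the 2×2 system: x ≈ 30.1, y ≈ 40.1 km.
Check against A (with the unrounded x, y): √((x + 48.1)²+(y + 147.0)²) = 202.78 ≈ 202.78 km. ✓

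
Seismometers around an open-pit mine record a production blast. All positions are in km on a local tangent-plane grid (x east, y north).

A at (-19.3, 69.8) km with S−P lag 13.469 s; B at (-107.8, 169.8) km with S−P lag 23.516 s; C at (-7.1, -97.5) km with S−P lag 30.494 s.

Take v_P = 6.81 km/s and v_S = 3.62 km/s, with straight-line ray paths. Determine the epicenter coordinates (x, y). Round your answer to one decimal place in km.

x ≈ 68.5 km, y ≈ 125.7 km

Distance from S−P lag: d = Δt · v_P v_S / (v_P − v_S) = Δt · (6.81·3.62)/(6.81−3.62) ≈ 7.7280·Δt.
So d_A = 104.09, d_B = 181.73, d_C = 235.66 km.
Circle about each station: (x + 19.3)² + (y − 69.8)² = 104.09²; (x + 107.8)² + (y − 169.8)² = 181.73²; (x + 7.1)² + (y + 97.5)² = 235.66².
Subtracting the A equation from the B and C equations removes the quadratic terms:
-177.0 x + 200.0 y = 13017.29
24.4 x − 334.6 y = -40388.78
Solving the 2×2 system: x ≈ 68.5, y ≈ 125.7 km.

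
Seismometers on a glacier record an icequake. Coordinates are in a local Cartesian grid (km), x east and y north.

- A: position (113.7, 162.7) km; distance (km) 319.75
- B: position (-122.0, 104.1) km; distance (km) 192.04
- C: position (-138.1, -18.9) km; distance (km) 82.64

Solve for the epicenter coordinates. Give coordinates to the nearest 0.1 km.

Circle about each station: (x − 113.7)² + (y − 162.7)² = 319.75²; (x + 122.0)² + (y − 104.1)² = 192.04²; (x + 138.1)² + (y + 18.9)² = 82.64².
Subtracting the A equation from the B and C equations removes the quadratic terms:
-471.4 x − 117.2 y = 51682.53
-503.6 x − 363.2 y = 75440.53
Solving the 2×2 system: x ≈ -88.5, y ≈ -85.0 km.

(-88.5, -85.0)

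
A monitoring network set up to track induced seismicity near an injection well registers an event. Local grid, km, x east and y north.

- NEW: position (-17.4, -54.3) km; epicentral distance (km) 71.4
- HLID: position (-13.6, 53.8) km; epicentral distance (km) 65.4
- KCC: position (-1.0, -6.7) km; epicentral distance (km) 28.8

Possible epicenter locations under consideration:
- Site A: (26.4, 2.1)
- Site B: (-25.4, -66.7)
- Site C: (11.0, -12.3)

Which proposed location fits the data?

For each candidate, compare |candidate − station| to the reported distance:
Site A: residuals NEW 0.0, HLID 0.0, KCC 0.0 → max 0.0 km
Site B: residuals NEW 56.6, HLID 55.7, KCC 36.0 → max 56.6 km
Site C: residuals NEW 20.7, HLID 5.1, KCC 15.6 → max 20.7 km
Only Site A has all residuals ≈ 0.

Site A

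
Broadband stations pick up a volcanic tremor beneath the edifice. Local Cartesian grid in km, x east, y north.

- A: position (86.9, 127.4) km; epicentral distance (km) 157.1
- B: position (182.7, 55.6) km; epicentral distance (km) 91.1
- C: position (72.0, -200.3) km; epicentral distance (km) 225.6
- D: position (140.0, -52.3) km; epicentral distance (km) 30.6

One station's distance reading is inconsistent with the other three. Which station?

C

Solve using three stations at a time. Using A, B, D (subtract circle equations pairwise → linear system) gives (x, y) ≈ (135.2, -22.1).
Distances from that point to each station vs reported:
  A: calculated 157.1 vs reported 157.1 → residual 0.0 km
  B: calculated 91.1 vs reported 91.1 → residual 0.0 km
  C: calculated 189.1 vs reported 225.6 → residual 36.5 km
  D: calculated 30.6 vs reported 30.6 → residual 0.0 km
A, B, D are mutually consistent (residuals ≈ 0); C is off by 36.5 km.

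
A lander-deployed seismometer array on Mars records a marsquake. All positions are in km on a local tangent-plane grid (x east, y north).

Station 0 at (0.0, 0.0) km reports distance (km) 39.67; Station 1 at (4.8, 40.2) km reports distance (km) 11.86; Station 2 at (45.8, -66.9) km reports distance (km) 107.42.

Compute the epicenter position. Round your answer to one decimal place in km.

Circle about each station: x² + y² = 39.67²; (x − 4.8)² + (y − 40.2)² = 11.86²; (x − 45.8)² + (y + 66.9)² = 107.42².
Subtracting the Station 0 equation from the Station 1 and Station 2 equations removes the quadratic terms:
9.6 x + 80.4 y = 3072.13
91.6 x − 133.8 y = -3392.10
Solving the 2×2 system: x ≈ 16.0, y ≈ 36.3 km.

x ≈ 16.0 km, y ≈ 36.3 km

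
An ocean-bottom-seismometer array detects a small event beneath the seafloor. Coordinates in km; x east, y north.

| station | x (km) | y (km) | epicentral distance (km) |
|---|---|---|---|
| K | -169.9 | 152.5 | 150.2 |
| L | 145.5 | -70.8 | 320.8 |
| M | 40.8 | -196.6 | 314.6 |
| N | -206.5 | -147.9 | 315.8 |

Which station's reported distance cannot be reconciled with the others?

Solve using three stations at a time. Using K, M, N (subtract circle equations pairwise → linear system) gives (x, y) ≈ (-25.6, 110.9).
Distances from that point to each station vs reported:
  K: calculated 150.2 vs reported 150.2 → residual 0.0 km
  L: calculated 249.6 vs reported 320.8 → residual 71.2 km
  M: calculated 314.6 vs reported 314.6 → residual 0.0 km
  N: calculated 315.8 vs reported 315.8 → residual 0.0 km
K, M, N are mutually consistent (residuals ≈ 0); L is off by 71.2 km.

L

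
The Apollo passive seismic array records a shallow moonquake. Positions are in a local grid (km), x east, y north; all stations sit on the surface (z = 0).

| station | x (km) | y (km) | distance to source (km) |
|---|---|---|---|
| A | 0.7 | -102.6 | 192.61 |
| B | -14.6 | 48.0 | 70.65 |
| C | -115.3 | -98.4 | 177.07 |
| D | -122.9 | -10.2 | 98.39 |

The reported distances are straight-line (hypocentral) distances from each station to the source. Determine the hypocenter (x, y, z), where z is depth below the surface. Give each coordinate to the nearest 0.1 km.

Each station gives a sphere (x−x_i)² + (y−y_i)² + z² = d_i² (stations at z=0).
Subtracting the A sphere from B and C: z² cancels, leaving linear equations in x and y:
-30.6 x + 301.2 y = 24097.10
-232.0 x + 8.4 y = 18194.23
Solving: x ≈ -75.806, y ≈ 72.302 km (keep extra digits for the depth step; rounded: -75.8, 72.3).
Then from the A sphere: z² = 192.61² − (x − 0.7)² − (y + 102.6)² with x = -75.806, y = 72.302, so z ≈ 25.588 ≈ 25.6 km.

(-75.8, 72.3, 25.6)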